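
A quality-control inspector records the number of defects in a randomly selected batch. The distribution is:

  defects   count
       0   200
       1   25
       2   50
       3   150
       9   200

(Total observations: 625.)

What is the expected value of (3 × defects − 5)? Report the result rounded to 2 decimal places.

Total = 625, so P(defects=0) = 200/625, etc.
E[3x-5] = (8/25)·(-5) + (1/25)·(-2) + (2/25)·1 + (6/25)·4 + (8/25)·22
     = 32/5 ≈ 6.40

6.40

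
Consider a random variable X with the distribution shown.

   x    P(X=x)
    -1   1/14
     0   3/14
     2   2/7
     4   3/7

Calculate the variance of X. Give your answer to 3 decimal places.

3.168

E[X] = (1/14)·(-1) + (3/14)·0 + (2/7)·2 + (3/7)·4 = 31/14
E[X²] = (1/14)·1 + (3/14)·0 + (2/7)·4 + (3/7)·16 = 113/14
Var(X) = 113/14 − (31/14)² = 621/196 ≈ 3.168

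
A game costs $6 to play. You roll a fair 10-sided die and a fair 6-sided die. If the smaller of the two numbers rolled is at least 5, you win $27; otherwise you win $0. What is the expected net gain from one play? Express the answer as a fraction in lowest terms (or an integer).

E[payout] = (4/5)·0 + (1/5)·27 = 27/5
Expected profit = 27/5 − 6 = -3/5

-3/5 dollars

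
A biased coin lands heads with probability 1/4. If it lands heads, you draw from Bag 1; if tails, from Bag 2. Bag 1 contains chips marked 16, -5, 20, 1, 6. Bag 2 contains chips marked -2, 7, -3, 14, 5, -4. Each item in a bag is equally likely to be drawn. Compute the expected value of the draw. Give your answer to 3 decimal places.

E[X | Bag 1] = (16 − 5 + 20 + 1 + 6)/5 = 38/5
E[X | Bag 2] = (-2 + 7 − 3 + 14 + 5 − 4)/6 = 17/6
E[X] = (1/4)·38/5 + (3/4)·17/6 = 161/40 ≈ 4.025

4.025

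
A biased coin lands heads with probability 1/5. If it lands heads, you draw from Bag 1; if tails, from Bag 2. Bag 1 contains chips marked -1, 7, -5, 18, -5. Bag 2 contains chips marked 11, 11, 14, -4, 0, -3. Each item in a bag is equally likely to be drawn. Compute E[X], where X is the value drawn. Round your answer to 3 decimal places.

4.427

E[X | Bag 1] = (-1 + 7 − 5 + 18 − 5)/5 = 14/5
E[X | Bag 2] = (11 + 11 + 14 − 4 + 0 − 3)/6 = 29/6
E[X] = (1/5)·14/5 + (4/5)·29/6 = 332/75 ≈ 4.427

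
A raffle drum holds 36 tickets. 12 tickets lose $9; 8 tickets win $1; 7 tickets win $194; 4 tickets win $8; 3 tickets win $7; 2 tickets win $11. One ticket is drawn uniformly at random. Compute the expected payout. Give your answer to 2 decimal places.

$37.03

E[payout] = (12/36)·(-9) + (8/36)·1 + (7/36)·194 + (4/36)·8 + (3/36)·7 + (2/36)·11 = 1333/36
≈ $37.03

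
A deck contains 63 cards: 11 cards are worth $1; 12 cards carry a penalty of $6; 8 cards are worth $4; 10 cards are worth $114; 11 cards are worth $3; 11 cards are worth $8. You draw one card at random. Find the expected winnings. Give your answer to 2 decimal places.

E[payout] = (11/63)·1 + (12/63)·(-6) + (8/63)·4 + (10/63)·114 + (11/63)·3 + (11/63)·8 = 176/9
≈ $19.56

$19.56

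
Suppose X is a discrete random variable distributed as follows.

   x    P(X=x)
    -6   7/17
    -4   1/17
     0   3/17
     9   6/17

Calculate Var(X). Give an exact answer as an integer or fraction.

E[X] = (7/17)·(-6) + (1/17)·(-4) + (3/17)·0 + (6/17)·9 = 8/17
E[X²] = (7/17)·36 + (1/17)·16 + (3/17)·0 + (6/17)·81 = 754/17
Var(X) = 754/17 − (8/17)² = 12754/289

12754/289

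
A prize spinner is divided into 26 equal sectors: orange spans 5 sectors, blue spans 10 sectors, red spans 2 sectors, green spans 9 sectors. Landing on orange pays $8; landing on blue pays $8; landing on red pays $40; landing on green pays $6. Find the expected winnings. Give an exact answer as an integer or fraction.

127/13 dollars

E[payout] = (5/26)·8 + (10/26)·8 + (2/26)·40 + (9/26)·6 = 127/13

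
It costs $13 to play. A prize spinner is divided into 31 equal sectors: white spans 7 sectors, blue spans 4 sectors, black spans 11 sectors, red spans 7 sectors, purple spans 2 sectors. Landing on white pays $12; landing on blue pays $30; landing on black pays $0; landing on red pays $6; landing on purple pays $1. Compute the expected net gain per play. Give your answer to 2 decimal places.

-$5.00

E[payout] = (7/31)·12 + (4/31)·30 + (11/31)·0 + (7/31)·6 + (2/31)·1 = 8
Expected profit = 8 − 13 = -5 ≈ -$5.00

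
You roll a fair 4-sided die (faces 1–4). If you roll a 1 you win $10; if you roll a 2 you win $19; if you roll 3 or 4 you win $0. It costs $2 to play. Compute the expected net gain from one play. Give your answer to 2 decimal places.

$5.25

E[payout] = (1/2)·0 + (1/4)·10 + (1/4)·19 = 29/4
Expected profit = 29/4 − 2 = 21/4 ≈ $5.25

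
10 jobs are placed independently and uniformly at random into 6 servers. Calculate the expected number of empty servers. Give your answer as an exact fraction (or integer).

9765625/10077696

Let Xⱼ=1 if server j is empty. P(Xⱼ=1) = ((6-1)/6)^10 = 9765625/60466176.
By linearity, E[#empty] = 6·9765625/60466176 = 9765625/10077696.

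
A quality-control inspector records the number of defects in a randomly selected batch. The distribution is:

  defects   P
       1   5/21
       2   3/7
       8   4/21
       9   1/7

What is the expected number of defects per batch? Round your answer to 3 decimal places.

E[X] = (5/21)·1 + (3/7)·2 + (4/21)·8 + (1/7)·9
     = 82/21 ≈ 3.905

3.905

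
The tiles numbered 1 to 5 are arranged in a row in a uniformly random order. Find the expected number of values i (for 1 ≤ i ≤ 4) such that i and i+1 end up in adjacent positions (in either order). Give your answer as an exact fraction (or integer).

For each i ∈ {1,…,4}, let Xᵢ = 1 if i and i+1 are adjacent. P(Xᵢ=1) = 2·(5−1)!/5! = 2/5.
By linearity, E[ΣXᵢ] = (4)·(2/5) = 8/5.

8/5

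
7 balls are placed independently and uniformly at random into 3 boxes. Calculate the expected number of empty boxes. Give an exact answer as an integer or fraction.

128/729

Let Xⱼ=1 if box j is empty. P(Xⱼ=1) = ((3-1)/3)^7 = 128/2187.
By linearity, E[#empty] = 3·128/2187 = 128/729.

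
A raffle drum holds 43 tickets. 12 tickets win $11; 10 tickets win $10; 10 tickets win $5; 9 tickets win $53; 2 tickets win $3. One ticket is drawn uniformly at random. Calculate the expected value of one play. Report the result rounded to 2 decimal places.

E[payout] = (12/43)·11 + (10/43)·10 + (10/43)·5 + (9/43)·53 + (2/43)·3 = 765/43
≈ $17.79

$17.79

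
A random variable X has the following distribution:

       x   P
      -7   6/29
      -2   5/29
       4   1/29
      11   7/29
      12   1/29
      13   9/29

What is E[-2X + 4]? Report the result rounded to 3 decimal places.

E[-2x+4] = (6/29)·18 + (5/29)·8 + (1/29)·(-4) + (7/29)·(-18) + (1/29)·(-20) + (9/29)·(-22)
     = -200/29 ≈ -6.897

-6.897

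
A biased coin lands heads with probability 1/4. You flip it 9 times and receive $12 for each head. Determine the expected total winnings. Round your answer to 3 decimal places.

$27.000

E[#heads] = 9·1/4 = 9/4 (linearity over flips).
E[winnings] = 12·9/4 = 27.
≈ 27.000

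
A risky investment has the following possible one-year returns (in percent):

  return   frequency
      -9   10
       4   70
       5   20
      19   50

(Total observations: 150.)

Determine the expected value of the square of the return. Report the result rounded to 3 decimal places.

Total = 150, so P(return=-9) = 10/150, etc.
E[X²] = (1/15)·81 + (7/15)·16 + (2/15)·25 + (1/3)·361
     = 2048/15 ≈ 136.533

136.533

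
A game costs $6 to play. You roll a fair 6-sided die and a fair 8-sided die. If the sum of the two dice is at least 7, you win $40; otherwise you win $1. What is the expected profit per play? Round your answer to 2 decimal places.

E[payout] = (5/16)·1 + (11/16)·40 = 445/16
Expected profit = 445/16 − 6 = 349/16 ≈ $21.81

$21.81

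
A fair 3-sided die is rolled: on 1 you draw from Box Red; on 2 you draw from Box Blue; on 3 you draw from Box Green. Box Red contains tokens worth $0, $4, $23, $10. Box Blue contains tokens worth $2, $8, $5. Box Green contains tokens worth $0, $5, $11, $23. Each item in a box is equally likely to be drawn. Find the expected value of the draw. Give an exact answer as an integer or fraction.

$8

E[X | Box Red] = (0 + 4 + 23 + 10)/4 = 37/4
E[X | Box Blue] = (2 + 8 + 5)/3 = 5
E[X | Box Green] = (0 + 5 + 11 + 23)/4 = 39/4
E[X] = (1/3)·37/4 + (1/3)·5 + (1/3)·39/4 = 8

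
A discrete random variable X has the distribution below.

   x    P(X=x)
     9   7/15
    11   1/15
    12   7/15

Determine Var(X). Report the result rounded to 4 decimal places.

E[X] = (7/15)·9 + (1/15)·11 + (7/15)·12 = 158/15
E[X²] = (7/15)·81 + (1/15)·121 + (7/15)·144 = 1696/15
Var(X) = 1696/15 − (158/15)² = 476/225 ≈ 2.1156

2.1156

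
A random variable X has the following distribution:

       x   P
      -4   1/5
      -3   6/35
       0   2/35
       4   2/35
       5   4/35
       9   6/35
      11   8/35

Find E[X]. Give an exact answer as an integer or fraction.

124/35

E[X] = (1/5)·(-4) + (6/35)·(-3) + (2/35)·0 + (2/35)·4 + (4/35)·5 + (6/35)·9 + (8/35)·11
     = 124/35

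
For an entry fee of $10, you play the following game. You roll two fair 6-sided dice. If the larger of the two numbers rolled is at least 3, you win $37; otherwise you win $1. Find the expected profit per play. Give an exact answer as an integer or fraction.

E[payout] = (1/9)·1 + (8/9)·37 = 33
Expected profit = 33 − 10 = 23

$23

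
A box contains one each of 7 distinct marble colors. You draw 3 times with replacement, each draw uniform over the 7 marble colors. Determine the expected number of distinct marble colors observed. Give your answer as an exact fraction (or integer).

127/49

Let Xⱼ=1 if type j appears at least once. P(Xⱼ=1) = 1 − ((7−1)/7)^3 = 127/343.
E[#distinct] = 7·127/343 = 127/49.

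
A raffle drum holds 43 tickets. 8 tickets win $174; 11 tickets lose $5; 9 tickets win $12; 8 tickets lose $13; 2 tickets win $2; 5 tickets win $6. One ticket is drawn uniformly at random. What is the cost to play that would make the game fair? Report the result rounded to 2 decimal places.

E[payout] = (8/43)·174 + (11/43)·(-5) + (9/43)·12 + (8/43)·(-13) + (2/43)·2 + (5/43)·6 = 1375/43
Fair fee = E[payout] = 1375/43 ≈ $31.98

$31.98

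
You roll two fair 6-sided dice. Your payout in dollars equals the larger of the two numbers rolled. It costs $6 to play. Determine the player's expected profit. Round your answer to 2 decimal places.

Distribution of the larger of the two numbers rolled: 1 w.p. 1/36, 2 w.p. 1/12, 3 w.p. 5/36, 4 w.p. 7/36, 5 w.p. 1/4, 6 w.p. 11/36
E[payout] = (1/36)·1 + (1/12)·2 + (5/36)·3 + (7/36)·4 + (1/4)·5 + (11/36)·6 = 161/36
Expected profit = 161/36 − 6 = -55/36 ≈ -$1.53

-$1.53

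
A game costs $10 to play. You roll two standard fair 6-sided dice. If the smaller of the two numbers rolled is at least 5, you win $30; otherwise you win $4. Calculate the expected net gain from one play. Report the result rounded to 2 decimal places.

E[payout] = (8/9)·4 + (1/9)·30 = 62/9
Expected profit = 62/9 − 10 = -28/9 ≈ -$3.11

-$3.11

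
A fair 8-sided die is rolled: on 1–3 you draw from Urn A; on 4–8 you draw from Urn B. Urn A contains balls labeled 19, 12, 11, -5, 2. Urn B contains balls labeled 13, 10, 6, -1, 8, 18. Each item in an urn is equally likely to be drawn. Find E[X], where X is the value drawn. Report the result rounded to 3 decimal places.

8.550

E[X | Urn A] = (19 + 12 + 11 − 5 + 2)/5 = 39/5
E[X | Urn B] = (13 + 10 + 6 − 1 + 8 + 18)/6 = 9
E[X] = (3/8)·39/5 + (5/8)·9 = 171/20 ≈ 8.550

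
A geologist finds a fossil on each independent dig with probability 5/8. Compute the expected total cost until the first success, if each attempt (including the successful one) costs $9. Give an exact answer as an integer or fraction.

72/5 dollars

E[#attempts] = 1/p = 8/5; E[cost] = 9·8/5 = 72/5.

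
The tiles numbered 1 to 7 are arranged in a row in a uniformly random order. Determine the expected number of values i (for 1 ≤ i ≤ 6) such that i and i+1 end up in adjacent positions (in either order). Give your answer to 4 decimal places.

For each i ∈ {1,…,6}, let Xᵢ = 1 if i and i+1 are adjacent. P(Xᵢ=1) = 2·(7−1)!/7! = 2/7.
By linearity, E[ΣXᵢ] = (6)·(2/7) = 12/7.
≈ 1.7143

1.7143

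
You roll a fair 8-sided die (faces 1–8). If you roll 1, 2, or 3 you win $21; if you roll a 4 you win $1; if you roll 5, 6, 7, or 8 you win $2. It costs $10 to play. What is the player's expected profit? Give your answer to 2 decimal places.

-$1.00

E[payout] = (1/8)·1 + (1/2)·2 + (3/8)·21 = 9
Expected profit = 9 − 10 = -1 ≈ -$1.00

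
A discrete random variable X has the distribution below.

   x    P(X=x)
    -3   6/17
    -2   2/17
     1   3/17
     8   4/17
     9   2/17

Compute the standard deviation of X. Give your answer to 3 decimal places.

E[X] = 31/17, E[X²] = 483/17
Var(X) = E[X²] − (E[X])² = 483/17 − 961/289 = 7250/289
SD(X) = √(7250/289) ≈ 5.009

5.009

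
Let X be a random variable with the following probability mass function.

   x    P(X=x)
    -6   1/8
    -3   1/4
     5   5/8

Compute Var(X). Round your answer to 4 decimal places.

E[X] = (1/8)·(-6) + (1/4)·(-3) + (5/8)·5 = 13/8
E[X²] = (1/8)·36 + (1/4)·9 + (5/8)·25 = 179/8
Var(X) = 179/8 − (13/8)² = 1263/64 ≈ 19.7344

19.7344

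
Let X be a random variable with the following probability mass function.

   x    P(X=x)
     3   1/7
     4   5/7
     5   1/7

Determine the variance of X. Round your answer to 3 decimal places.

0.286

E[X] = (1/7)·3 + (5/7)·4 + (1/7)·5 = 4
E[X²] = (1/7)·9 + (5/7)·16 + (1/7)·25 = 114/7
Var(X) = 114/7 − (4)² = 2/7 ≈ 0.286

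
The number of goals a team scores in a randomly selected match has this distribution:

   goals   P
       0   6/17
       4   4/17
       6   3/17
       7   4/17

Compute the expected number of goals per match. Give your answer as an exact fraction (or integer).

62/17

E[X] = (6/17)·0 + (4/17)·4 + (3/17)·6 + (4/17)·7
     = 62/17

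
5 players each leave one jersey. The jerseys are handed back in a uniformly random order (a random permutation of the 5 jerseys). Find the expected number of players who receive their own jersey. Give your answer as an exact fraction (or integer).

Let Xᵢ = 1 if person i gets their own jersey. For each i, P(Xᵢ=1) = 1/5.
By linearity of expectation, E[X₁+…+X_5] = 5·(1/5) = 1.

1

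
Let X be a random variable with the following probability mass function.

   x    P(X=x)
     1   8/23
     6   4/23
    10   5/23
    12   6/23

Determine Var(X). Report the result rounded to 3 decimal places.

21.081

E[X] = (8/23)·1 + (4/23)·6 + (5/23)·10 + (6/23)·12 = 154/23
E[X²] = (8/23)·1 + (4/23)·36 + (5/23)·100 + (6/23)·144 = 1516/23
Var(X) = 1516/23 − (154/23)² = 11152/529 ≈ 21.081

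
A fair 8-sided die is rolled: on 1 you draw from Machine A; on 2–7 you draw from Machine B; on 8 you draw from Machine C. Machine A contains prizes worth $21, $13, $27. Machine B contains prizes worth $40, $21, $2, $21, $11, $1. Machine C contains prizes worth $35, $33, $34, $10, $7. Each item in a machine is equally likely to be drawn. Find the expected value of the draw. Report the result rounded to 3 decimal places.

$17.517

E[X | Machine A] = (21 + 13 + 27)/3 = 61/3
E[X | Machine B] = (40 + 21 + 2 + 21 + 11 + 1)/6 = 16
E[X | Machine C] = (35 + 33 + 34 + 10 + 7)/5 = 119/5
E[X] = (1/8)·61/3 + (3/4)·16 + (1/8)·119/5 = 1051/60 ≈ 17.517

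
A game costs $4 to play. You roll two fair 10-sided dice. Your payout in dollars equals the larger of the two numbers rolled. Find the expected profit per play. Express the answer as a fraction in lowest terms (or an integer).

63/20 dollars

Distribution of the larger of the two numbers rolled: 1 w.p. 1/100, 2 w.p. 3/100, 3 w.p. 1/20, 4 w.p. 7/100, 5 w.p. 9/100, 6 w.p. 11/100, …
E[payout] = (1/100)·1 + (3/100)·2 + (1/20)·3 + (7/100)·4 + (9/100)·5 + (11/100)·6 + (13/100)·7 + (3/20)·8 + (17/100)·9 + (19/100)·10 = 143/20
Expected profit = 143/20 − 4 = 63/20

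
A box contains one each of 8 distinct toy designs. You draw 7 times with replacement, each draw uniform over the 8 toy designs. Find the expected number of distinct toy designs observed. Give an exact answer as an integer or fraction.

Let Xⱼ=1 if type j appears at least once. P(Xⱼ=1) = 1 − ((8−1)/8)^7 = 1273609/2097152.
E[#distinct] = 8·1273609/2097152 = 1273609/262144.

1273609/262144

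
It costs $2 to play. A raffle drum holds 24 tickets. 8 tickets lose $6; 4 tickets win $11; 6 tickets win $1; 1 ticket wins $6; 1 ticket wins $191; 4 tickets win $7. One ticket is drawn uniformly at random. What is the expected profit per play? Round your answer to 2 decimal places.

$7.46

E[payout] = (8/24)·(-6) + (4/24)·11 + (6/24)·1 + (1/24)·6 + (1/24)·191 + (4/24)·7 = 227/24
Expected profit = 227/24 − 2 = 179/24 ≈ $7.46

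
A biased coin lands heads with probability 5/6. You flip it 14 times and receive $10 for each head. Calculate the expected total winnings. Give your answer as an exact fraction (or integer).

350/3 dollars

E[#heads] = 14·5/6 = 35/3 (linearity over flips).
E[winnings] = 10·35/3 = 350/3.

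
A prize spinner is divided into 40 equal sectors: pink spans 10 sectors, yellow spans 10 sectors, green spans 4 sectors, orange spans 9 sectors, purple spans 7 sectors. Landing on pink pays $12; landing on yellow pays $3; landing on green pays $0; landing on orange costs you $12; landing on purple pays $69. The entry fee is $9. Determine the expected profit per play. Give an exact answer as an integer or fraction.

E[payout] = (10/40)·12 + (10/40)·3 + (4/40)·0 + (9/40)·(-12) + (7/40)·69 = 105/8
Expected profit = 105/8 − 9 = 33/8

33/8 dollars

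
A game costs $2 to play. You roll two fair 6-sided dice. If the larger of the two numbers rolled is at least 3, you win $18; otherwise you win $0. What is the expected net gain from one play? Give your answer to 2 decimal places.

E[payout] = (1/9)·0 + (8/9)·18 = 16
Expected profit = 16 − 2 = 14 ≈ $14.00

$14.00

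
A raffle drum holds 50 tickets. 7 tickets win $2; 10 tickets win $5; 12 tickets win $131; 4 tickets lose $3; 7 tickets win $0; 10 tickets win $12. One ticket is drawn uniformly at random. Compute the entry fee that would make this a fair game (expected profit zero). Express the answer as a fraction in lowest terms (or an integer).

E[payout] = (7/50)·2 + (10/50)·5 + (12/50)·131 + (4/50)·(-3) + (7/50)·0 + (10/50)·12 = 872/25
Fair fee = E[payout] = 872/25

872/25 dollars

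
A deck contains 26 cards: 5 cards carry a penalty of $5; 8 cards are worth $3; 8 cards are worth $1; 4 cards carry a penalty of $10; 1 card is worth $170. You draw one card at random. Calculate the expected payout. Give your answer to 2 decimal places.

E[payout] = (5/26)·(-5) + (8/26)·3 + (8/26)·1 + (4/26)·(-10) + (1/26)·170 = 137/26
≈ $5.27

$5.27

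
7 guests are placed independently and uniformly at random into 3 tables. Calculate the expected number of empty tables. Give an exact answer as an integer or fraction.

Let Xⱼ=1 if table j is empty. P(Xⱼ=1) = ((3-1)/3)^7 = 128/2187.
By linearity, E[#empty] = 3·128/2187 = 128/729.

128/729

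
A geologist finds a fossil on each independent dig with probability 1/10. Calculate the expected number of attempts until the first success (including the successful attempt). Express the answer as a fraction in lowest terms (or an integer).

For a geometric distribution, E[trials] = 1/p = 1/(1/10) = 10.

10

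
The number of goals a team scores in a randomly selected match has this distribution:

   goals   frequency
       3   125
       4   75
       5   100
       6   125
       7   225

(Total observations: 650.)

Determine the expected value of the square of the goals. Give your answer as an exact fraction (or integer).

407/13

Total = 650, so P(goals=3) = 125/650, etc.
E[X²] = (5/26)·9 + (3/26)·16 + (2/13)·25 + (5/26)·36 + (9/26)·49
     = 407/13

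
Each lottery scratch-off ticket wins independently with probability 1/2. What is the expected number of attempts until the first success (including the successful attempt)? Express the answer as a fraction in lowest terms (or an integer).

2

For a geometric distribution, E[trials] = 1/p = 1/(1/2) = 2.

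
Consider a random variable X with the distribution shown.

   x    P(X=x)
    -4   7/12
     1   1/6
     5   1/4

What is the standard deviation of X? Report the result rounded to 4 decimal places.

E[X] = -11/12, E[X²] = 63/4
Var(X) = E[X²] − (E[X])² = 63/4 − 121/144 = 2147/144
SD(X) = √(2147/144) ≈ 3.8613

3.8613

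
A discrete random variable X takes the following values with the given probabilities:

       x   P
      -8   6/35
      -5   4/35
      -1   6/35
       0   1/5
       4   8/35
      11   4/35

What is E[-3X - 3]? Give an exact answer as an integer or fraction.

-111/35

E[-3x-3] = (6/35)·21 + (4/35)·12 + (6/35)·0 + (1/5)·(-3) + (8/35)·(-15) + (4/35)·(-36)
     = -111/35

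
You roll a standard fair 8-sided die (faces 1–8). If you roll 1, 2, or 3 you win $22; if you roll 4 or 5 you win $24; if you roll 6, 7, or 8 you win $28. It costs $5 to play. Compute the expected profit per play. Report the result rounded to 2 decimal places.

$19.75

E[payout] = (3/8)·22 + (1/4)·24 + (3/8)·28 = 99/4
Expected profit = 99/4 − 5 = 79/4 ≈ $19.75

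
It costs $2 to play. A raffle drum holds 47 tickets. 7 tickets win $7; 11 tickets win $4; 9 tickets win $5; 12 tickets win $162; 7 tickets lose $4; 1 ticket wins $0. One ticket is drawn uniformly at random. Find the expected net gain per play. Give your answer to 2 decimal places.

E[payout] = (7/47)·7 + (11/47)·4 + (9/47)·5 + (12/47)·162 + (7/47)·(-4) + (1/47)·0 = 2054/47
Expected profit = 2054/47 − 2 = 1960/47 ≈ $41.70

$41.70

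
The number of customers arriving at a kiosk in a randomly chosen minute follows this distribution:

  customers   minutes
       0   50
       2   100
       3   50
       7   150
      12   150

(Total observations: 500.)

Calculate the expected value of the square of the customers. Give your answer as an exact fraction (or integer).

298/5

Total = 500, so P(customers=0) = 50/500, etc.
E[X²] = (1/10)·0 + (1/5)·4 + (1/10)·9 + (3/10)·49 + (3/10)·144
     = 298/5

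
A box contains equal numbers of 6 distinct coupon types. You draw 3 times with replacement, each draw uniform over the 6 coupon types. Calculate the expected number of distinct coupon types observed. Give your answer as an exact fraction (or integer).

91/36

Let Xⱼ=1 if type j appears at least once. P(Xⱼ=1) = 1 − ((6−1)/6)^3 = 91/216.
E[#distinct] = 6·91/216 = 91/36.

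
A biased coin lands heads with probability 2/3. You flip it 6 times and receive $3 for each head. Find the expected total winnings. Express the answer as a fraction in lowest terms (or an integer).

$12

E[#heads] = 6·2/3 = 4 (linearity over flips).
E[winnings] = 3·4 = 12.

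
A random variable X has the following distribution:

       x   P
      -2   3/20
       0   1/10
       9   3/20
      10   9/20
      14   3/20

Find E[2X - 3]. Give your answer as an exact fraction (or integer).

123/10

E[2x-3] = (3/20)·(-7) + (1/10)·(-3) + (3/20)·15 + (9/20)·17 + (3/20)·25
     = 123/10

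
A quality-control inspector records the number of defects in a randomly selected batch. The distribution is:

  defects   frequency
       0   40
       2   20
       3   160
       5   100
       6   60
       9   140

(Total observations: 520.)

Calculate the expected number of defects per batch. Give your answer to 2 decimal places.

Total = 520, so P(defects=0) = 40/520, etc.
E[X] = (1/13)·0 + (1/26)·2 + (4/13)·3 + (5/26)·5 + (3/26)·6 + (7/26)·9
     = 66/13 ≈ 5.08

5.08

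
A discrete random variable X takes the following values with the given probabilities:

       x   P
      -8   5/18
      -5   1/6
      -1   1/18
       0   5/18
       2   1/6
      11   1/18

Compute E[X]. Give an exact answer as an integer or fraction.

E[X] = (5/18)·(-8) + (1/6)·(-5) + (1/18)·(-1) + (5/18)·0 + (1/6)·2 + (1/18)·11
     = -13/6

-13/6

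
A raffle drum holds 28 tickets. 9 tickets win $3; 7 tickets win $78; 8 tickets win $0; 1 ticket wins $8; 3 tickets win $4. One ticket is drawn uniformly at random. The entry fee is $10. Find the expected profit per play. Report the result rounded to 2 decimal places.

$11.18

E[payout] = (9/28)·3 + (7/28)·78 + (8/28)·0 + (1/28)·8 + (3/28)·4 = 593/28
Expected profit = 593/28 − 10 = 313/28 ≈ $11.18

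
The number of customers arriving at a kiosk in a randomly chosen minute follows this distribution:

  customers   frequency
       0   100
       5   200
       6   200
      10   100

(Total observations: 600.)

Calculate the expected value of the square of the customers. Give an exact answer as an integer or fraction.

Total = 600, so P(customers=0) = 100/600, etc.
E[X²] = (1/6)·0 + (1/3)·25 + (1/3)·36 + (1/6)·100
     = 37

37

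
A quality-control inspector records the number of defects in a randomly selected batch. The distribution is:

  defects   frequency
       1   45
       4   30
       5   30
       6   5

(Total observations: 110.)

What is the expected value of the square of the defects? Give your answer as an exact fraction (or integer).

Total = 110, so P(defects=1) = 45/110, etc.
E[X²] = (9/22)·1 + (3/11)·16 + (3/11)·25 + (1/22)·36
     = 291/22

291/22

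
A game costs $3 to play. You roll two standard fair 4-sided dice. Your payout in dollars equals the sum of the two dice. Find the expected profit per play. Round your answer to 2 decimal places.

Distribution of the sum of the two dice: 2 w.p. 1/16, 3 w.p. 1/8, 4 w.p. 3/16, 5 w.p. 1/4, 6 w.p. 3/16, 7 w.p. 1/8, …
E[payout] = (1/16)·2 + (1/8)·3 + (3/16)·4 + (1/4)·5 + (3/16)·6 + (1/8)·7 + (1/16)·8 = 5
Expected profit = 5 − 3 = 2 ≈ $2.00

$2.00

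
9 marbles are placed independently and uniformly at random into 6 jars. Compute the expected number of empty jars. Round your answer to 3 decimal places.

1.163

Let Xⱼ=1 if jar j is empty. P(Xⱼ=1) = ((6-1)/6)^9 = 1953125/10077696.
By linearity, E[#empty] = 6·1953125/10077696 = 1953125/1679616.
≈ 1.163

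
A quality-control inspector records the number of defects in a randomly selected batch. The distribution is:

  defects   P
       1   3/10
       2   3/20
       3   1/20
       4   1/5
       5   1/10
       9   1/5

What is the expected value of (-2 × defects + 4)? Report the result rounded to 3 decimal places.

-3.700

E[-2x+4] = (3/10)·2 + (3/20)·0 + (1/20)·(-2) + (1/5)·(-4) + (1/10)·(-6) + (1/5)·(-14)
     = -37/10 ≈ -3.700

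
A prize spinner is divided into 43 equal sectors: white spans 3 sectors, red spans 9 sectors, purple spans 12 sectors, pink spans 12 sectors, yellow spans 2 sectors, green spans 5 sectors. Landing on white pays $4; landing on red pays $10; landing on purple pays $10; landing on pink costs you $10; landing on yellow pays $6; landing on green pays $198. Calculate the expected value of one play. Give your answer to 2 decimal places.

$25.67

E[payout] = (3/43)·4 + (9/43)·10 + (12/43)·10 + (12/43)·(-10) + (2/43)·6 + (5/43)·198 = 1104/43
≈ $25.67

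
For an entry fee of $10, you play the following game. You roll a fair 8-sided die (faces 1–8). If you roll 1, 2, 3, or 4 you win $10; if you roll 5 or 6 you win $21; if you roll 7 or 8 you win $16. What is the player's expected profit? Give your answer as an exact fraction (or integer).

E[payout] = (1/2)·10 + (1/4)·16 + (1/4)·21 = 57/4
Expected profit = 57/4 − 10 = 17/4

17/4 dollars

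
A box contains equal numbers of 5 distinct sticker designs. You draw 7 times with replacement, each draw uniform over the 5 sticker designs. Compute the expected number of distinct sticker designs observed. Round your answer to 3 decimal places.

3.951

Let Xⱼ=1 if type j appears at least once. P(Xⱼ=1) = 1 − ((5−1)/5)^7 = 61741/78125.
E[#distinct] = 5·61741/78125 = 61741/15625.
≈ 3.951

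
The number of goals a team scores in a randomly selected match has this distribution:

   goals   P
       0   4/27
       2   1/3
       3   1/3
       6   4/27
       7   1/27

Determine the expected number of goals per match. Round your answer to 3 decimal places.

2.815

E[X] = (4/27)·0 + (1/3)·2 + (1/3)·3 + (4/27)·6 + (1/27)·7
     = 76/27 ≈ 2.815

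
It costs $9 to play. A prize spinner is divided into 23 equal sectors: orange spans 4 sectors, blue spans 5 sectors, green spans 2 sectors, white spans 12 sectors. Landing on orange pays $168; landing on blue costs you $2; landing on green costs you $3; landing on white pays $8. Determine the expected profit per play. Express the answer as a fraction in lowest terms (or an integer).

545/23 dollars

E[payout] = (4/23)·168 + (5/23)·(-2) + (2/23)·(-3) + (12/23)·8 = 752/23
Expected profit = 752/23 − 9 = 545/23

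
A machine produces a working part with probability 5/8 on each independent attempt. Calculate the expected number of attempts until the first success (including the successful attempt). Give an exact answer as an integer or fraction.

8/5

For a geometric distribution, E[trials] = 1/p = 1/(5/8) = 8/5.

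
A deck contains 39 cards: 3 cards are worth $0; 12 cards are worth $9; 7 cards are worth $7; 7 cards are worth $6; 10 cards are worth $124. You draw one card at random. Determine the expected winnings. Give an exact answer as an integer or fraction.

1439/39 dollars

E[payout] = (3/39)·0 + (12/39)·9 + (7/39)·7 + (7/39)·6 + (10/39)·124 = 1439/39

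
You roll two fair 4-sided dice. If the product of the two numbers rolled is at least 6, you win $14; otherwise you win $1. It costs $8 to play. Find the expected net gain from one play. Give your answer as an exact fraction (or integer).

-1/2 dollars

E[payout] = (1/2)·1 + (1/2)·14 = 15/2
Expected profit = 15/2 − 8 = -1/2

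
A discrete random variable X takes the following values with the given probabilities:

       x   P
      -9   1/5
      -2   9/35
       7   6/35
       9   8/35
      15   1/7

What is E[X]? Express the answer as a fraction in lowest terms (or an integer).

E[X] = (1/5)·(-9) + (9/35)·(-2) + (6/35)·7 + (8/35)·9 + (1/7)·15
     = 108/35

108/35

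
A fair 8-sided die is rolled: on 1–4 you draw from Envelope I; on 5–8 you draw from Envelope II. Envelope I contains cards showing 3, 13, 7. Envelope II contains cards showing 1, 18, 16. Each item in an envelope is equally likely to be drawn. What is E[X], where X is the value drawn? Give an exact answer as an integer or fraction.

29/3

E[X | Envelope I] = (3 + 13 + 7)/3 = 23/3
E[X | Envelope II] = (1 + 18 + 16)/3 = 35/3
E[X] = (1/2)·23/3 + (1/2)·35/3 = 29/3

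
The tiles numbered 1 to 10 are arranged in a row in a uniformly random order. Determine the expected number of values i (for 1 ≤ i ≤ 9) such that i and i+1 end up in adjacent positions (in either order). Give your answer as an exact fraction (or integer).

9/5

For each i ∈ {1,…,9}, let Xᵢ = 1 if i and i+1 are adjacent. P(Xᵢ=1) = 2·(10−1)!/10! = 2/10.
By linearity, E[ΣXᵢ] = (9)·(2/10) = 9/5.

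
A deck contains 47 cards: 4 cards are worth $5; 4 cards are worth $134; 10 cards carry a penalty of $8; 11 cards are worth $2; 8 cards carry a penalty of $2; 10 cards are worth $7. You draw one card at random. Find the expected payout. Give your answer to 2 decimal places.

E[payout] = (4/47)·5 + (4/47)·134 + (10/47)·(-8) + (11/47)·2 + (8/47)·(-2) + (10/47)·7 = 552/47
≈ $11.74

$11.74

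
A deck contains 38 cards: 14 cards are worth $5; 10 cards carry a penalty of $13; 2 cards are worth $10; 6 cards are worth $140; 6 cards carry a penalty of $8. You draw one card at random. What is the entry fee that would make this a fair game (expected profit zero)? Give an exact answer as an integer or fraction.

E[payout] = (14/38)·5 + (10/38)·(-13) + (2/38)·10 + (6/38)·140 + (6/38)·(-8) = 376/19
Fair fee = E[payout] = 376/19

376/19 dollars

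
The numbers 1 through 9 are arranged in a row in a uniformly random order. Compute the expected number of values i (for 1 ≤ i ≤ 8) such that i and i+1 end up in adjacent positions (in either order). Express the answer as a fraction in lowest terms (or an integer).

16/9

For each i ∈ {1,…,8}, let Xᵢ = 1 if i and i+1 are adjacent. P(Xᵢ=1) = 2·(9−1)!/9! = 2/9.
By linearity, E[ΣXᵢ] = (8)·(2/9) = 16/9.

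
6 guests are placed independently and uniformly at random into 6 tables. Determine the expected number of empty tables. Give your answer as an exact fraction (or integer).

15625/7776

Let Xⱼ=1 if table j is empty. P(Xⱼ=1) = ((6-1)/6)^6 = 15625/46656.
By linearity, E[#empty] = 6·15625/46656 = 15625/7776.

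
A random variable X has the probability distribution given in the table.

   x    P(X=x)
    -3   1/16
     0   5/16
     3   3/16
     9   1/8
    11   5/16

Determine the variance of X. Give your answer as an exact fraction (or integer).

6607/256

E[X] = (1/16)·(-3) + (5/16)·0 + (3/16)·3 + (1/8)·9 + (5/16)·11 = 79/16
E[X²] = (1/16)·9 + (5/16)·0 + (3/16)·9 + (1/8)·81 + (5/16)·121 = 803/16
Var(X) = 803/16 − (79/16)² = 6607/256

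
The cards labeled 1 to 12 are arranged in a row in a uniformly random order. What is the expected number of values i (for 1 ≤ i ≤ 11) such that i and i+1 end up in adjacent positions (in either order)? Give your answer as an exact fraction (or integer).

11/6

For each i ∈ {1,…,11}, let Xᵢ = 1 if i and i+1 are adjacent. P(Xᵢ=1) = 2·(12−1)!/12! = 2/12.
By linearity, E[ΣXᵢ] = (11)·(2/12) = 11/6.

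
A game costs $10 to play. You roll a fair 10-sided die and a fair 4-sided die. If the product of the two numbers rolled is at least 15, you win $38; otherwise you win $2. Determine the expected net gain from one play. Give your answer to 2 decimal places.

E[payout] = (3/5)·2 + (2/5)·38 = 82/5
Expected profit = 82/5 − 10 = 32/5 ≈ $6.40

$6.40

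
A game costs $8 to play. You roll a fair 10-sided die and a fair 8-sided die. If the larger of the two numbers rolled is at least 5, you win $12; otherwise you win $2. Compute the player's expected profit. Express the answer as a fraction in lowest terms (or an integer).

$2

E[payout] = (1/5)·2 + (4/5)·12 = 10
Expected profit = 10 − 8 = 2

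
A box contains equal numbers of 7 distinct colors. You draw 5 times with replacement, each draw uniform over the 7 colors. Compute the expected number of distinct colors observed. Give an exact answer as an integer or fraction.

9031/2401

Let Xⱼ=1 if type j appears at least once. P(Xⱼ=1) = 1 − ((7−1)/7)^5 = 9031/16807.
E[#distinct] = 7·9031/16807 = 9031/2401.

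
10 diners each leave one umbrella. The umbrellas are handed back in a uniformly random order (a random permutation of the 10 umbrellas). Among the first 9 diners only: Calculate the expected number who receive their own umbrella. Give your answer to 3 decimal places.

0.900

Let Xᵢ = 1 if person i gets their own umbrella. For each i, P(Xᵢ=1) = 1/10.
By linearity of expectation, E[X₁+…+X_9] = 9·(1/10) = 9/10.
≈ 0.900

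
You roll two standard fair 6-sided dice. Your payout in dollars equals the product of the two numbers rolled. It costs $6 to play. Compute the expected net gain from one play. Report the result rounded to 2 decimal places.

Distribution of the product of the two numbers rolled: 1 w.p. 1/36, 2 w.p. 1/18, 3 w.p. 1/18, 4 w.p. 1/12, 5 w.p. 1/18, 6 w.p. 1/9, …
E[payout] = (1/36)·1 + (1/18)·2 + (1/18)·3 + (1/12)·4 + (1/18)·5 + (1/9)·6 + (1/18)·8 + (1/36)·9 + (1/18)·10 + (1/9)·12 + (1/18)·15 + (1/36)·16 + (1/18)·18 + (1/18)·20 + (1/18)·24 + (1/36)·25 + (1/18)·30 + (1/36)·36 = 49/4
Expected profit = 49/4 − 6 = 25/4 ≈ $6.25

$6.25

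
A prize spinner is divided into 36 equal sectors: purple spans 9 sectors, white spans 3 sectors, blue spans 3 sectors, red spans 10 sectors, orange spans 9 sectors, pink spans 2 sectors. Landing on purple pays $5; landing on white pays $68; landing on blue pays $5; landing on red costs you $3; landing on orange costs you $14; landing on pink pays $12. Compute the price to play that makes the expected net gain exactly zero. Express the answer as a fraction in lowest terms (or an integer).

E[payout] = (9/36)·5 + (3/36)·68 + (3/36)·5 + (10/36)·(-3) + (9/36)·(-14) + (2/36)·12 = 11/3
Fair fee = E[payout] = 11/3

11/3 dollars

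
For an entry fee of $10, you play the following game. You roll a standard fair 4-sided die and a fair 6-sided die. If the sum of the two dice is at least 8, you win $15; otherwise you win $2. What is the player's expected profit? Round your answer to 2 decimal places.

-$4.75

E[payout] = (3/4)·2 + (1/4)·15 = 21/4
Expected profit = 21/4 − 10 = -19/4 ≈ -$4.75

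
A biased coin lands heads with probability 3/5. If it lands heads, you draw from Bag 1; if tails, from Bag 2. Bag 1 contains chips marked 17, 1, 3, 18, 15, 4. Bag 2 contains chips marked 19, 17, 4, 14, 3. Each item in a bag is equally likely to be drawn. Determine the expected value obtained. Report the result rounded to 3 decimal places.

E[X | Bag 1] = (17 + 1 + 3 + 18 + 15 + 4)/6 = 29/3
E[X | Bag 2] = (19 + 17 + 4 + 14 + 3)/5 = 57/5
E[X] = (3/5)·29/3 + (2/5)·57/5 = 259/25 ≈ 10.360

10.360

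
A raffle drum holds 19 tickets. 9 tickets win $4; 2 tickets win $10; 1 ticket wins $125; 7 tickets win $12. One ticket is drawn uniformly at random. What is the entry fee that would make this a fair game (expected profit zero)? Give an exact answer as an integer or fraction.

E[payout] = (9/19)·4 + (2/19)·10 + (1/19)·125 + (7/19)·12 = 265/19
Fair fee = E[payout] = 265/19

265/19 dollars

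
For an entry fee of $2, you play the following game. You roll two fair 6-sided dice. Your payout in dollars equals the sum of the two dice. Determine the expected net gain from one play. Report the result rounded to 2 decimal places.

$5.00

Distribution of the sum of the two dice: 2 w.p. 1/36, 3 w.p. 1/18, 4 w.p. 1/12, 5 w.p. 1/9, 6 w.p. 5/36, 7 w.p. 1/6, …
E[payout] = (1/36)·2 + (1/18)·3 + (1/12)·4 + (1/9)·5 + (5/36)·6 + (1/6)·7 + (5/36)·8 + (1/9)·9 + (1/12)·10 + (1/18)·11 + (1/36)·12 = 7
Expected profit = 7 − 2 = 5 ≈ $5.00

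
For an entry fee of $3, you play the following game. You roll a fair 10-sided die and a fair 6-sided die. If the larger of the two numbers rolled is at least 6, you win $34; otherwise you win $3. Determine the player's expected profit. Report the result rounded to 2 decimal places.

E[payout] = (5/12)·3 + (7/12)·34 = 253/12
Expected profit = 253/12 − 3 = 217/12 ≈ $18.08

$18.08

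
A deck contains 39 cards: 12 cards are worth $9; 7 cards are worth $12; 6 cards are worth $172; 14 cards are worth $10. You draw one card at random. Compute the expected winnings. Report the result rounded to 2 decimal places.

E[payout] = (12/39)·9 + (7/39)·12 + (6/39)·172 + (14/39)·10 = 1364/39
≈ $34.97

$34.97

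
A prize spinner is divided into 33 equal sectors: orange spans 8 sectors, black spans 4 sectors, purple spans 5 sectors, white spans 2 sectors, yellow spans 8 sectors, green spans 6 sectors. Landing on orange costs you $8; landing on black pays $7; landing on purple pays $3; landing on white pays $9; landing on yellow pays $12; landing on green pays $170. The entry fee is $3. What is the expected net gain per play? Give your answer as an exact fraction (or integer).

338/11 dollars

E[payout] = (8/33)·(-8) + (4/33)·7 + (5/33)·3 + (2/33)·9 + (8/33)·12 + (6/33)·170 = 371/11
Expected profit = 371/11 − 3 = 338/11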